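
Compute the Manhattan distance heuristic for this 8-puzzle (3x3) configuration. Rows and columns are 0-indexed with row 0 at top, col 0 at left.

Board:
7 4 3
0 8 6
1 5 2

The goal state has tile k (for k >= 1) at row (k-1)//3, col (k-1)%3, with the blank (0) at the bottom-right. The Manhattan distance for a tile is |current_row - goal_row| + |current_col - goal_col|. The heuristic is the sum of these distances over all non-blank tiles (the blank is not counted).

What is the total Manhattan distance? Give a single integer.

Tile 7: at (0,0), goal (2,0), distance |0-2|+|0-0| = 2
Tile 4: at (0,1), goal (1,0), distance |0-1|+|1-0| = 2
Tile 3: at (0,2), goal (0,2), distance |0-0|+|2-2| = 0
Tile 8: at (1,1), goal (2,1), distance |1-2|+|1-1| = 1
Tile 6: at (1,2), goal (1,2), distance |1-1|+|2-2| = 0
Tile 1: at (2,0), goal (0,0), distance |2-0|+|0-0| = 2
Tile 5: at (2,1), goal (1,1), distance |2-1|+|1-1| = 1
Tile 2: at (2,2), goal (0,1), distance |2-0|+|2-1| = 3
Sum: 2 + 2 + 0 + 1 + 0 + 2 + 1 + 3 = 11

Answer: 11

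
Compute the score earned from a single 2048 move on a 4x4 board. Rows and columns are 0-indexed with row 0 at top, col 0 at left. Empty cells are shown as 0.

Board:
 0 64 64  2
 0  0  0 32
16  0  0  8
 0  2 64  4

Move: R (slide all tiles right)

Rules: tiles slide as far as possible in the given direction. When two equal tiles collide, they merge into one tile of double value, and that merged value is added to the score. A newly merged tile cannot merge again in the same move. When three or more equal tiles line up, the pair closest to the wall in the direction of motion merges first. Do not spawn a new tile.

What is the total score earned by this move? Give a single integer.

Slide right:
row 0: [0, 64, 64, 2] -> [0, 0, 128, 2]  score +128 (running 128)
row 1: [0, 0, 0, 32] -> [0, 0, 0, 32]  score +0 (running 128)
row 2: [16, 0, 0, 8] -> [0, 0, 16, 8]  score +0 (running 128)
row 3: [0, 2, 64, 4] -> [0, 2, 64, 4]  score +0 (running 128)
Board after move:
  0   0 128   2
  0   0   0  32
  0   0  16   8
  0   2  64   4

Answer: 128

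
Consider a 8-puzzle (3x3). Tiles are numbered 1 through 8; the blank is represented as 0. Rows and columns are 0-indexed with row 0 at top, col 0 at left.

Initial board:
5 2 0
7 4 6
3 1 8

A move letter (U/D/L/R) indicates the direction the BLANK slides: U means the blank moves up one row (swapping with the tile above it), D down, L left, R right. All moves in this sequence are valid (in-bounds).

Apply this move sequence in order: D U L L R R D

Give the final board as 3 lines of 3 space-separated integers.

After move 1 (D):
5 2 6
7 4 0
3 1 8

After move 2 (U):
5 2 0
7 4 6
3 1 8

After move 3 (L):
5 0 2
7 4 6
3 1 8

After move 4 (L):
0 5 2
7 4 6
3 1 8

After move 5 (R):
5 0 2
7 4 6
3 1 8

After move 6 (R):
5 2 0
7 4 6
3 1 8

After move 7 (D):
5 2 6
7 4 0
3 1 8

Answer: 5 2 6
7 4 0
3 1 8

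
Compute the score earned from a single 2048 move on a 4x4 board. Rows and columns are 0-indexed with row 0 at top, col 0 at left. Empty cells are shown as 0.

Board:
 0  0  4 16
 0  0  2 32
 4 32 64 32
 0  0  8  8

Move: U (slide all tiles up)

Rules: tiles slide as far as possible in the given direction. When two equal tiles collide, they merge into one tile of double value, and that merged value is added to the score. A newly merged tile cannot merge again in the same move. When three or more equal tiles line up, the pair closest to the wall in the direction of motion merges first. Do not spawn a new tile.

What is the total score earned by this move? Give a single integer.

Slide up:
col 0: [0, 0, 4, 0] -> [4, 0, 0, 0]  score +0 (running 0)
col 1: [0, 0, 32, 0] -> [32, 0, 0, 0]  score +0 (running 0)
col 2: [4, 2, 64, 8] -> [4, 2, 64, 8]  score +0 (running 0)
col 3: [16, 32, 32, 8] -> [16, 64, 8, 0]  score +64 (running 64)
Board after move:
 4 32  4 16
 0  0  2 64
 0  0 64  8
 0  0  8  0

Answer: 64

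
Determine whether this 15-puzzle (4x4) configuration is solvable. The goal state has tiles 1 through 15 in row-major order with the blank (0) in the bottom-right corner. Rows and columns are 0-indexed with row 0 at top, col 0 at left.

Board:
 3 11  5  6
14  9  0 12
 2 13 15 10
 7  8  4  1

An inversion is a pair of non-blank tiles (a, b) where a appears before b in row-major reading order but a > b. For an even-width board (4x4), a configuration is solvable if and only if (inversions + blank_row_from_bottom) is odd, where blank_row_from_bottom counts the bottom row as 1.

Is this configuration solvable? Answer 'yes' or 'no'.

Answer: no

Derivation:
Inversions: 57
Blank is in row 1 (0-indexed from top), which is row 3 counting from the bottom (bottom = 1).
57 + 3 = 60, which is even, so the puzzle is not solvable.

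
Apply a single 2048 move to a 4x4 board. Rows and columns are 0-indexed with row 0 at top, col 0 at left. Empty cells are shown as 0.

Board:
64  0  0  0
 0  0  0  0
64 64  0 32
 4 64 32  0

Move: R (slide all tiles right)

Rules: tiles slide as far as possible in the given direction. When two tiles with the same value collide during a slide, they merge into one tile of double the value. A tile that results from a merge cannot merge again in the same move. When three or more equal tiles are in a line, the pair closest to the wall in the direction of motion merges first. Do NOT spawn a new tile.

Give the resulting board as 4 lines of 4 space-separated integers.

Slide right:
row 0: [64, 0, 0, 0] -> [0, 0, 0, 64]
row 1: [0, 0, 0, 0] -> [0, 0, 0, 0]
row 2: [64, 64, 0, 32] -> [0, 0, 128, 32]
row 3: [4, 64, 32, 0] -> [0, 4, 64, 32]

Answer:   0   0   0  64
  0   0   0   0
  0   0 128  32
  0   4  64  32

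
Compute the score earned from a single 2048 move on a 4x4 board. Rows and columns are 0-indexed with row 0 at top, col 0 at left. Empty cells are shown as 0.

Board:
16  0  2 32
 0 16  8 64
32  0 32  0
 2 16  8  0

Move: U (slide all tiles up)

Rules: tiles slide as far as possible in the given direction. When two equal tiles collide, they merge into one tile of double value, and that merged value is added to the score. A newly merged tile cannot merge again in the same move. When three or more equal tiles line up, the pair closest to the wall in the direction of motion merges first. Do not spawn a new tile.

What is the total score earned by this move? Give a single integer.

Slide up:
col 0: [16, 0, 32, 2] -> [16, 32, 2, 0]  score +0 (running 0)
col 1: [0, 16, 0, 16] -> [32, 0, 0, 0]  score +32 (running 32)
col 2: [2, 8, 32, 8] -> [2, 8, 32, 8]  score +0 (running 32)
col 3: [32, 64, 0, 0] -> [32, 64, 0, 0]  score +0 (running 32)
Board after move:
16 32  2 32
32  0  8 64
 2  0 32  0
 0  0  8  0

Answer: 32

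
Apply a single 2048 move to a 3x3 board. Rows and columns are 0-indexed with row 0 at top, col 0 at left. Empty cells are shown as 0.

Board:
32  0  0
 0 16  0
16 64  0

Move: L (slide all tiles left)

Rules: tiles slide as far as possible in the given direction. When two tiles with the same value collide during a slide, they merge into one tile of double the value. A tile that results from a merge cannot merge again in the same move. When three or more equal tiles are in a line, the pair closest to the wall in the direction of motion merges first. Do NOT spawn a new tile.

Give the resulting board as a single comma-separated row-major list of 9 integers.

Answer: 32, 0, 0, 16, 0, 0, 16, 64, 0

Derivation:
Slide left:
row 0: [32, 0, 0] -> [32, 0, 0]
row 1: [0, 16, 0] -> [16, 0, 0]
row 2: [16, 64, 0] -> [16, 64, 0]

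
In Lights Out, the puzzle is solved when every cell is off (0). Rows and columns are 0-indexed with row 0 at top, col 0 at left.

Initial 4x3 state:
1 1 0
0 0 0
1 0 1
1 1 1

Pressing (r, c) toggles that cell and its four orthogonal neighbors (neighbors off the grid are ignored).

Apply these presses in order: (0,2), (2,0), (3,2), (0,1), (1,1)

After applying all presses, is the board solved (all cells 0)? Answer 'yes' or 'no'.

Answer: yes

Derivation:
After press 1 at (0,2):
1 0 1
0 0 1
1 0 1
1 1 1

After press 2 at (2,0):
1 0 1
1 0 1
0 1 1
0 1 1

After press 3 at (3,2):
1 0 1
1 0 1
0 1 0
0 0 0

After press 4 at (0,1):
0 1 0
1 1 1
0 1 0
0 0 0

After press 5 at (1,1):
0 0 0
0 0 0
0 0 0
0 0 0

Lights still on: 0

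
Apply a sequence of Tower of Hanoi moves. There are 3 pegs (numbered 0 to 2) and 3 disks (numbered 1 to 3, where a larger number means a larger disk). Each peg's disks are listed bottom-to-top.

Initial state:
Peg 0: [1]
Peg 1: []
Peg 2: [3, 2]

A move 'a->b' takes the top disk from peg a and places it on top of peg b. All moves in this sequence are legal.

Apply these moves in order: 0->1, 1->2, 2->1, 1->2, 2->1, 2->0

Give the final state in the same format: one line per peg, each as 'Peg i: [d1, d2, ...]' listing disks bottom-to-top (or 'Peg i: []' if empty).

After move 1 (0->1):
Peg 0: []
Peg 1: [1]
Peg 2: [3, 2]

After move 2 (1->2):
Peg 0: []
Peg 1: []
Peg 2: [3, 2, 1]

After move 3 (2->1):
Peg 0: []
Peg 1: [1]
Peg 2: [3, 2]

After move 4 (1->2):
Peg 0: []
Peg 1: []
Peg 2: [3, 2, 1]

After move 5 (2->1):
Peg 0: []
Peg 1: [1]
Peg 2: [3, 2]

After move 6 (2->0):
Peg 0: [2]
Peg 1: [1]
Peg 2: [3]

Answer: Peg 0: [2]
Peg 1: [1]
Peg 2: [3]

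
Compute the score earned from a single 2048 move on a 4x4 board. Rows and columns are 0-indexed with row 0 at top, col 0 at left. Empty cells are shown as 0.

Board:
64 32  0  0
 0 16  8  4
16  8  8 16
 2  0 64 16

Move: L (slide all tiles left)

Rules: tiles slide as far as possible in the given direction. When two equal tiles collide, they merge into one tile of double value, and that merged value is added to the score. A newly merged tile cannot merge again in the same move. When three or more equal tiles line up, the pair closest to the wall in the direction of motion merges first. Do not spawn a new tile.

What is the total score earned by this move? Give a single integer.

Answer: 16

Derivation:
Slide left:
row 0: [64, 32, 0, 0] -> [64, 32, 0, 0]  score +0 (running 0)
row 1: [0, 16, 8, 4] -> [16, 8, 4, 0]  score +0 (running 0)
row 2: [16, 8, 8, 16] -> [16, 16, 16, 0]  score +16 (running 16)
row 3: [2, 0, 64, 16] -> [2, 64, 16, 0]  score +0 (running 16)
Board after move:
64 32  0  0
16  8  4  0
16 16 16  0
 2 64 16  0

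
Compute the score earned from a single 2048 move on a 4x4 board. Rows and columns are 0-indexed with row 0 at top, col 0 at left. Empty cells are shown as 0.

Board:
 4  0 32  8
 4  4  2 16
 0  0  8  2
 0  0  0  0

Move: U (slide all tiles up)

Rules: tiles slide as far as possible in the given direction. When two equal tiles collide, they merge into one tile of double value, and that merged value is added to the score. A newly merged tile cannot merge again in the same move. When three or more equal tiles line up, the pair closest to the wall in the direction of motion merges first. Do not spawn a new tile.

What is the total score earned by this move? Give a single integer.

Slide up:
col 0: [4, 4, 0, 0] -> [8, 0, 0, 0]  score +8 (running 8)
col 1: [0, 4, 0, 0] -> [4, 0, 0, 0]  score +0 (running 8)
col 2: [32, 2, 8, 0] -> [32, 2, 8, 0]  score +0 (running 8)
col 3: [8, 16, 2, 0] -> [8, 16, 2, 0]  score +0 (running 8)
Board after move:
 8  4 32  8
 0  0  2 16
 0  0  8  2
 0  0  0  0

Answer: 8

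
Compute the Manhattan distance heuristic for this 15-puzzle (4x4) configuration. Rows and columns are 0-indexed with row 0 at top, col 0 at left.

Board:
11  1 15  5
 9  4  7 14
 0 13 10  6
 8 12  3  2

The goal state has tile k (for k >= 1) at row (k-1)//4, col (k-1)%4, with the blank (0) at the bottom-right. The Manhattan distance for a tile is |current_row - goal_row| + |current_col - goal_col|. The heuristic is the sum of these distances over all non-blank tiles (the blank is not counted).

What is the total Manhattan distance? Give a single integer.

Tile 11: at (0,0), goal (2,2), distance |0-2|+|0-2| = 4
Tile 1: at (0,1), goal (0,0), distance |0-0|+|1-0| = 1
Tile 15: at (0,2), goal (3,2), distance |0-3|+|2-2| = 3
Tile 5: at (0,3), goal (1,0), distance |0-1|+|3-0| = 4
Tile 9: at (1,0), goal (2,0), distance |1-2|+|0-0| = 1
Tile 4: at (1,1), goal (0,3), distance |1-0|+|1-3| = 3
Tile 7: at (1,2), goal (1,2), distance |1-1|+|2-2| = 0
Tile 14: at (1,3), goal (3,1), distance |1-3|+|3-1| = 4
Tile 13: at (2,1), goal (3,0), distance |2-3|+|1-0| = 2
Tile 10: at (2,2), goal (2,1), distance |2-2|+|2-1| = 1
Tile 6: at (2,3), goal (1,1), distance |2-1|+|3-1| = 3
Tile 8: at (3,0), goal (1,3), distance |3-1|+|0-3| = 5
Tile 12: at (3,1), goal (2,3), distance |3-2|+|1-3| = 3
Tile 3: at (3,2), goal (0,2), distance |3-0|+|2-2| = 3
Tile 2: at (3,3), goal (0,1), distance |3-0|+|3-1| = 5
Sum: 4 + 1 + 3 + 4 + 1 + 3 + 0 + 4 + 2 + 1 + 3 + 5 + 3 + 3 + 5 = 42

Answer: 42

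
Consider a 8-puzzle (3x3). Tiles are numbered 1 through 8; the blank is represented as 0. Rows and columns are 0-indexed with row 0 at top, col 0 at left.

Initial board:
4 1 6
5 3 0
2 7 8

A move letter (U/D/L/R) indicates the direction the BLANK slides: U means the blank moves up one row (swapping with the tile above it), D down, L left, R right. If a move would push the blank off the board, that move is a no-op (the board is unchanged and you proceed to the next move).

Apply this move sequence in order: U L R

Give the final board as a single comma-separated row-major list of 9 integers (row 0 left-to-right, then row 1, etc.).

After move 1 (U):
4 1 0
5 3 6
2 7 8

After move 2 (L):
4 0 1
5 3 6
2 7 8

After move 3 (R):
4 1 0
5 3 6
2 7 8

Answer: 4, 1, 0, 5, 3, 6, 2, 7, 8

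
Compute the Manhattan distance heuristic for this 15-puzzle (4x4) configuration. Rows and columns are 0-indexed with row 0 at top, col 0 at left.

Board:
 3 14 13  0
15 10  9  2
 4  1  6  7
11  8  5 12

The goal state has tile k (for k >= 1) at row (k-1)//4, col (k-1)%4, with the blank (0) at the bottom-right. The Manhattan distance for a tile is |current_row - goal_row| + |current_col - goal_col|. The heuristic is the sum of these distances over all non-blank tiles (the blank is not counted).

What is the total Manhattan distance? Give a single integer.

Tile 3: at (0,0), goal (0,2), distance |0-0|+|0-2| = 2
Tile 14: at (0,1), goal (3,1), distance |0-3|+|1-1| = 3
Tile 13: at (0,2), goal (3,0), distance |0-3|+|2-0| = 5
Tile 15: at (1,0), goal (3,2), distance |1-3|+|0-2| = 4
Tile 10: at (1,1), goal (2,1), distance |1-2|+|1-1| = 1
Tile 9: at (1,2), goal (2,0), distance |1-2|+|2-0| = 3
Tile 2: at (1,3), goal (0,1), distance |1-0|+|3-1| = 3
Tile 4: at (2,0), goal (0,3), distance |2-0|+|0-3| = 5
Tile 1: at (2,1), goal (0,0), distance |2-0|+|1-0| = 3
Tile 6: at (2,2), goal (1,1), distance |2-1|+|2-1| = 2
Tile 7: at (2,3), goal (1,2), distance |2-1|+|3-2| = 2
Tile 11: at (3,0), goal (2,2), distance |3-2|+|0-2| = 3
Tile 8: at (3,1), goal (1,3), distance |3-1|+|1-3| = 4
Tile 5: at (3,2), goal (1,0), distance |3-1|+|2-0| = 4
Tile 12: at (3,3), goal (2,3), distance |3-2|+|3-3| = 1
Sum: 2 + 3 + 5 + 4 + 1 + 3 + 3 + 5 + 3 + 2 + 2 + 3 + 4 + 4 + 1 = 45

Answer: 45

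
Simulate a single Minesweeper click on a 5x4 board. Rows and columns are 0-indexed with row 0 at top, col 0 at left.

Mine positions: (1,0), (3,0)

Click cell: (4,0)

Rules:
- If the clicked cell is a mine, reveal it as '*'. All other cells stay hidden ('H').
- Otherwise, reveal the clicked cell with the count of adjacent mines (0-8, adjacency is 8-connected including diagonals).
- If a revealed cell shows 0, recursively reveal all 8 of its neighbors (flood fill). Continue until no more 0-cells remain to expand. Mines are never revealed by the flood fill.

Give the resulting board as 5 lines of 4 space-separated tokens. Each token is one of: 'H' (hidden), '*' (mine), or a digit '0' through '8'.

H H H H
H H H H
H H H H
H H H H
1 H H H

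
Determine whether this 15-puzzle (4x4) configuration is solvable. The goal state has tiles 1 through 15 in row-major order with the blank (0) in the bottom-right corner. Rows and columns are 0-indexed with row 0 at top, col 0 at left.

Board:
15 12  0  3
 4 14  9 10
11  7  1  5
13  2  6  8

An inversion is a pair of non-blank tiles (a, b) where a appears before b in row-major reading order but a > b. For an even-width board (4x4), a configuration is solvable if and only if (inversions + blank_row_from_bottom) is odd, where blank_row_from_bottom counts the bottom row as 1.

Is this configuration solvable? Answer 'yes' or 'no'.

Inversions: 65
Blank is in row 0 (0-indexed from top), which is row 4 counting from the bottom (bottom = 1).
65 + 4 = 69, which is odd, so the puzzle is solvable.

Answer: yes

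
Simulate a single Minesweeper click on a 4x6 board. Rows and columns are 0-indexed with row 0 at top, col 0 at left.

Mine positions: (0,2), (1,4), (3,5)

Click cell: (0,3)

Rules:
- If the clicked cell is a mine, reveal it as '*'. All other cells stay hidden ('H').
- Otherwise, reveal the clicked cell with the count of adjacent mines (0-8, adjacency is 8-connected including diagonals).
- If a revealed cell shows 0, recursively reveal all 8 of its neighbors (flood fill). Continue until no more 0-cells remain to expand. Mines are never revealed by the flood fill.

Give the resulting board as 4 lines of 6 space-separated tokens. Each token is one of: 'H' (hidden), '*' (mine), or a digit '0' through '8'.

H H H 2 H H
H H H H H H
H H H H H H
H H H H H H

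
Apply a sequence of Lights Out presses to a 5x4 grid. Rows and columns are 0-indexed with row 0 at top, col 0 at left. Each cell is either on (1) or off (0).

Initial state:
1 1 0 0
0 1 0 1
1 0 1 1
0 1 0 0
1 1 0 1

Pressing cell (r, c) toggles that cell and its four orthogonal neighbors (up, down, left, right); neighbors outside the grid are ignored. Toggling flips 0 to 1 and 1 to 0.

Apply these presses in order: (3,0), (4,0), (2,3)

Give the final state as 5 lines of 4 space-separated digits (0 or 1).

Answer: 1 1 0 0
0 1 0 0
0 0 0 0
0 0 0 1
1 0 0 1

Derivation:
After press 1 at (3,0):
1 1 0 0
0 1 0 1
0 0 1 1
1 0 0 0
0 1 0 1

After press 2 at (4,0):
1 1 0 0
0 1 0 1
0 0 1 1
0 0 0 0
1 0 0 1

After press 3 at (2,3):
1 1 0 0
0 1 0 0
0 0 0 0
0 0 0 1
1 0 0 1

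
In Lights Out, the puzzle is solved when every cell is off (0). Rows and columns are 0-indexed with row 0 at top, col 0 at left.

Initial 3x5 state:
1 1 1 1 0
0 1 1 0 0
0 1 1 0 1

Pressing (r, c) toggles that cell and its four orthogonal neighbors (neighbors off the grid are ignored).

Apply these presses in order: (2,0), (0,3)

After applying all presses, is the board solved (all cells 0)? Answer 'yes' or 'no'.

Answer: no

Derivation:
After press 1 at (2,0):
1 1 1 1 0
1 1 1 0 0
1 0 1 0 1

After press 2 at (0,3):
1 1 0 0 1
1 1 1 1 0
1 0 1 0 1

Lights still on: 10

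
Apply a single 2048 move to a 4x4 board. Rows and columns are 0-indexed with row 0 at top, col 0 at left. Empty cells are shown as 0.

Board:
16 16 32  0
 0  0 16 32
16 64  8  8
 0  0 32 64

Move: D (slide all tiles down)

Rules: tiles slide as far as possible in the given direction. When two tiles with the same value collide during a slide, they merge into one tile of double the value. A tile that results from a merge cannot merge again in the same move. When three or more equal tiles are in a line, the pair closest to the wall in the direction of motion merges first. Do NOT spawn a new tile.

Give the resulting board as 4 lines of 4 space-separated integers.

Answer:  0  0 32  0
 0  0 16 32
 0 16  8  8
32 64 32 64

Derivation:
Slide down:
col 0: [16, 0, 16, 0] -> [0, 0, 0, 32]
col 1: [16, 0, 64, 0] -> [0, 0, 16, 64]
col 2: [32, 16, 8, 32] -> [32, 16, 8, 32]
col 3: [0, 32, 8, 64] -> [0, 32, 8, 64]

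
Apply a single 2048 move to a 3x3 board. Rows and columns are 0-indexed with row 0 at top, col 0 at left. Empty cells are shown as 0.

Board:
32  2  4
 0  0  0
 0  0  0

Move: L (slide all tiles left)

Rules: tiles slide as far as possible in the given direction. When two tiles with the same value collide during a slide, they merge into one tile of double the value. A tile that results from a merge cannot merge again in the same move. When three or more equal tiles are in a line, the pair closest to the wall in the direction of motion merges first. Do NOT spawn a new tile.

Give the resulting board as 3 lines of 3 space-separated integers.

Slide left:
row 0: [32, 2, 4] -> [32, 2, 4]
row 1: [0, 0, 0] -> [0, 0, 0]
row 2: [0, 0, 0] -> [0, 0, 0]

Answer: 32  2  4
 0  0  0
 0  0  0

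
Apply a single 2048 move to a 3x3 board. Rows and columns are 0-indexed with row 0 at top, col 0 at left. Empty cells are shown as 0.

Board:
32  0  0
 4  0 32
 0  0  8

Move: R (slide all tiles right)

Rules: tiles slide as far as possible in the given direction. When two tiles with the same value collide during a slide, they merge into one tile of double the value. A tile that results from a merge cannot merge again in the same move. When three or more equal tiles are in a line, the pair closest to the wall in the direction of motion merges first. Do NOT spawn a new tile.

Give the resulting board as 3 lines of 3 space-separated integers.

Slide right:
row 0: [32, 0, 0] -> [0, 0, 32]
row 1: [4, 0, 32] -> [0, 4, 32]
row 2: [0, 0, 8] -> [0, 0, 8]

Answer:  0  0 32
 0  4 32
 0  0  8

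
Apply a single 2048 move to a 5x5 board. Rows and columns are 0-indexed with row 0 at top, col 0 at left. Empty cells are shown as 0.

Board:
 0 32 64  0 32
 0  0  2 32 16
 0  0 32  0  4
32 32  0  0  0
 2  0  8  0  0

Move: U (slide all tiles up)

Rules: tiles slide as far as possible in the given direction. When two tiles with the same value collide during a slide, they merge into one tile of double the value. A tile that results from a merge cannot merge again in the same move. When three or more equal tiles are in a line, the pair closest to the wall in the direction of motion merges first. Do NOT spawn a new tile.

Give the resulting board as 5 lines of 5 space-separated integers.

Slide up:
col 0: [0, 0, 0, 32, 2] -> [32, 2, 0, 0, 0]
col 1: [32, 0, 0, 32, 0] -> [64, 0, 0, 0, 0]
col 2: [64, 2, 32, 0, 8] -> [64, 2, 32, 8, 0]
col 3: [0, 32, 0, 0, 0] -> [32, 0, 0, 0, 0]
col 4: [32, 16, 4, 0, 0] -> [32, 16, 4, 0, 0]

Answer: 32 64 64 32 32
 2  0  2  0 16
 0  0 32  0  4
 0  0  8  0  0
 0  0  0  0  0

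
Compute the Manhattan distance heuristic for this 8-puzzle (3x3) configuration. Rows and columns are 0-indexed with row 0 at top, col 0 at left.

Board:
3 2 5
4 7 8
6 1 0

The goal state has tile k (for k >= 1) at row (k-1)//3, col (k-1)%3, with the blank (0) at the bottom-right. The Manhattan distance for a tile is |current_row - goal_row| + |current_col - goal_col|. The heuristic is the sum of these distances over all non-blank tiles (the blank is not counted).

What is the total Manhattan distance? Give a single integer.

Tile 3: (0,0)->(0,2) = 2
Tile 2: (0,1)->(0,1) = 0
Tile 5: (0,2)->(1,1) = 2
Tile 4: (1,0)->(1,0) = 0
Tile 7: (1,1)->(2,0) = 2
Tile 8: (1,2)->(2,1) = 2
Tile 6: (2,0)->(1,2) = 3
Tile 1: (2,1)->(0,0) = 3
Sum: 2 + 0 + 2 + 0 + 2 + 2 + 3 + 3 = 14

Answer: 14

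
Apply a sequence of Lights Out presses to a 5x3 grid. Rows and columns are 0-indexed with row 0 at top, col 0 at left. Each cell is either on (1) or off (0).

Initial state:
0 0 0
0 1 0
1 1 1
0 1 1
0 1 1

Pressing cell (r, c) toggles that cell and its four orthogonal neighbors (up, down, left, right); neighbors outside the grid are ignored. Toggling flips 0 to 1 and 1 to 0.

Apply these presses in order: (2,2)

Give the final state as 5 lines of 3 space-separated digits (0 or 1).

After press 1 at (2,2):
0 0 0
0 1 1
1 0 0
0 1 0
0 1 1

Answer: 0 0 0
0 1 1
1 0 0
0 1 0
0 1 1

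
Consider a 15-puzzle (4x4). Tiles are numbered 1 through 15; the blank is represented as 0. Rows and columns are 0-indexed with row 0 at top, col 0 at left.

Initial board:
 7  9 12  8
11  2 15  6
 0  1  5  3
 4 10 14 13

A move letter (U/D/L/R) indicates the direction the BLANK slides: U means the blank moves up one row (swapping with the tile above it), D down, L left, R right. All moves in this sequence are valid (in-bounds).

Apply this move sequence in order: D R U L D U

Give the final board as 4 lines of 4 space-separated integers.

Answer:  7  9 12  8
11  2 15  6
 0  4  5  3
10  1 14 13

Derivation:
After move 1 (D):
 7  9 12  8
11  2 15  6
 4  1  5  3
 0 10 14 13

After move 2 (R):
 7  9 12  8
11  2 15  6
 4  1  5  3
10  0 14 13

After move 3 (U):
 7  9 12  8
11  2 15  6
 4  0  5  3
10  1 14 13

After move 4 (L):
 7  9 12  8
11  2 15  6
 0  4  5  3
10  1 14 13

After move 5 (D):
 7  9 12  8
11  2 15  6
10  4  5  3
 0  1 14 13

After move 6 (U):
 7  9 12  8
11  2 15  6
 0  4  5  3
10  1 14 13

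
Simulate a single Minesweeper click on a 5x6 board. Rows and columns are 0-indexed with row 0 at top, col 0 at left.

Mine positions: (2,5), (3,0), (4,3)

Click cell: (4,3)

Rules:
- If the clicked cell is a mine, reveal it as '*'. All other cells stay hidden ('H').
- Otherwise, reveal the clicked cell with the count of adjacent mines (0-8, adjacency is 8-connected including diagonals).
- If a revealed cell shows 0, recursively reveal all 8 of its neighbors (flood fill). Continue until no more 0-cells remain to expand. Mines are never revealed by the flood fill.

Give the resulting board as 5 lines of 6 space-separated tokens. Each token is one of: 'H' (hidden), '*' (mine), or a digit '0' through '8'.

H H H H H H
H H H H H H
H H H H H H
H H H H H H
H H H * H H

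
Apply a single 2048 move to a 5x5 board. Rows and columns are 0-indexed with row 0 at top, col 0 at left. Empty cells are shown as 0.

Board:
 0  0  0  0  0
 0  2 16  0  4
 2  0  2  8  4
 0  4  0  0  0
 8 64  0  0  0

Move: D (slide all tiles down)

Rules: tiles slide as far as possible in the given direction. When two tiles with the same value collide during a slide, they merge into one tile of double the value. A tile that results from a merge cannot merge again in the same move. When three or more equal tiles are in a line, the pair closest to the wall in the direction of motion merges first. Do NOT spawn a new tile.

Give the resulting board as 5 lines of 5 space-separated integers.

Answer:  0  0  0  0  0
 0  0  0  0  0
 0  2  0  0  0
 2  4 16  0  0
 8 64  2  8  8

Derivation:
Slide down:
col 0: [0, 0, 2, 0, 8] -> [0, 0, 0, 2, 8]
col 1: [0, 2, 0, 4, 64] -> [0, 0, 2, 4, 64]
col 2: [0, 16, 2, 0, 0] -> [0, 0, 0, 16, 2]
col 3: [0, 0, 8, 0, 0] -> [0, 0, 0, 0, 8]
col 4: [0, 4, 4, 0, 0] -> [0, 0, 0, 0, 8]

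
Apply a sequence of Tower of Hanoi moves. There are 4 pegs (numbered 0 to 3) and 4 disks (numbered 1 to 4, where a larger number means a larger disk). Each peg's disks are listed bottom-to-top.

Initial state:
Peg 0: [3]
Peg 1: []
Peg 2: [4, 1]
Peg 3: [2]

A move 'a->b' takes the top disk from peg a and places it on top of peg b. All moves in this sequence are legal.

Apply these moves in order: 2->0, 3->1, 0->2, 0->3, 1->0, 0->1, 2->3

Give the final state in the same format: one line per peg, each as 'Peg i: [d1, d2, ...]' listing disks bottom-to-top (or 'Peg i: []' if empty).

Answer: Peg 0: []
Peg 1: [2]
Peg 2: [4]
Peg 3: [3, 1]

Derivation:
After move 1 (2->0):
Peg 0: [3, 1]
Peg 1: []
Peg 2: [4]
Peg 3: [2]

After move 2 (3->1):
Peg 0: [3, 1]
Peg 1: [2]
Peg 2: [4]
Peg 3: []

After move 3 (0->2):
Peg 0: [3]
Peg 1: [2]
Peg 2: [4, 1]
Peg 3: []

After move 4 (0->3):
Peg 0: []
Peg 1: [2]
Peg 2: [4, 1]
Peg 3: [3]

After move 5 (1->0):
Peg 0: [2]
Peg 1: []
Peg 2: [4, 1]
Peg 3: [3]

After move 6 (0->1):
Peg 0: []
Peg 1: [2]
Peg 2: [4, 1]
Peg 3: [3]

After move 7 (2->3):
Peg 0: []
Peg 1: [2]
Peg 2: [4]
Peg 3: [3, 1]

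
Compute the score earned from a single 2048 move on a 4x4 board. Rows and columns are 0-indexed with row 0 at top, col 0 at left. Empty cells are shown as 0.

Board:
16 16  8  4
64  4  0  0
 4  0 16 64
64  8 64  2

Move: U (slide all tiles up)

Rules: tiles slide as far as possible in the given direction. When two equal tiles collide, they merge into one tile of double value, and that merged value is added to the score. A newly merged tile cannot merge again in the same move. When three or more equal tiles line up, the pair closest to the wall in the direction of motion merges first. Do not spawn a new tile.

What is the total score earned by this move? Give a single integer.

Slide up:
col 0: [16, 64, 4, 64] -> [16, 64, 4, 64]  score +0 (running 0)
col 1: [16, 4, 0, 8] -> [16, 4, 8, 0]  score +0 (running 0)
col 2: [8, 0, 16, 64] -> [8, 16, 64, 0]  score +0 (running 0)
col 3: [4, 0, 64, 2] -> [4, 64, 2, 0]  score +0 (running 0)
Board after move:
16 16  8  4
64  4 16 64
 4  8 64  2
64  0  0  0

Answer: 0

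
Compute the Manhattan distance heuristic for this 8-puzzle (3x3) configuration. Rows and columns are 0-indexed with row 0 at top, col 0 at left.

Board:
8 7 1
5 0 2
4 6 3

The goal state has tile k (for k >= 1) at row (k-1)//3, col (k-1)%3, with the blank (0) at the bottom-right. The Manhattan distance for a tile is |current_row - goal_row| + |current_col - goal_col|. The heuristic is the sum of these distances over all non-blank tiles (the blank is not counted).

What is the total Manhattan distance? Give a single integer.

Tile 8: at (0,0), goal (2,1), distance |0-2|+|0-1| = 3
Tile 7: at (0,1), goal (2,0), distance |0-2|+|1-0| = 3
Tile 1: at (0,2), goal (0,0), distance |0-0|+|2-0| = 2
Tile 5: at (1,0), goal (1,1), distance |1-1|+|0-1| = 1
Tile 2: at (1,2), goal (0,1), distance |1-0|+|2-1| = 2
Tile 4: at (2,0), goal (1,0), distance |2-1|+|0-0| = 1
Tile 6: at (2,1), goal (1,2), distance |2-1|+|1-2| = 2
Tile 3: at (2,2), goal (0,2), distance |2-0|+|2-2| = 2
Sum: 3 + 3 + 2 + 1 + 2 + 1 + 2 + 2 = 16

Answer: 16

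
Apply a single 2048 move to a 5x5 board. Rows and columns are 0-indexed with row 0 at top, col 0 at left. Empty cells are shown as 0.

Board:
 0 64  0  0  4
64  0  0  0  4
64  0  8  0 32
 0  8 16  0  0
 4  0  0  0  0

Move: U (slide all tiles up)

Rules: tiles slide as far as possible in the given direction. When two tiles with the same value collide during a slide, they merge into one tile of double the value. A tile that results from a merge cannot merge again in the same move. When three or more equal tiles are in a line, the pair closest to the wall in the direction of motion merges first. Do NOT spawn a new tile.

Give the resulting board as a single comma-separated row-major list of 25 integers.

Slide up:
col 0: [0, 64, 64, 0, 4] -> [128, 4, 0, 0, 0]
col 1: [64, 0, 0, 8, 0] -> [64, 8, 0, 0, 0]
col 2: [0, 0, 8, 16, 0] -> [8, 16, 0, 0, 0]
col 3: [0, 0, 0, 0, 0] -> [0, 0, 0, 0, 0]
col 4: [4, 4, 32, 0, 0] -> [8, 32, 0, 0, 0]

Answer: 128, 64, 8, 0, 8, 4, 8, 16, 0, 32, 0, 0, 0, 0, 0, 0, 0, 0, 0, 0, 0, 0, 0, 0, 0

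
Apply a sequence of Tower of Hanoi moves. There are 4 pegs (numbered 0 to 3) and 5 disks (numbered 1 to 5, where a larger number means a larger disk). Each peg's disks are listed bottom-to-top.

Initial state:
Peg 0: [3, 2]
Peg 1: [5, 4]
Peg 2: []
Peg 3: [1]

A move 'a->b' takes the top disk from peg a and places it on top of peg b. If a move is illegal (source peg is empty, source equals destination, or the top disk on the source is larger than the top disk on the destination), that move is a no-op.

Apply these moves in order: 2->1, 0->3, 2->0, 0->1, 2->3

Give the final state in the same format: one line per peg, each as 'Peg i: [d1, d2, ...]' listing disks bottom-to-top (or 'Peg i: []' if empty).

Answer: Peg 0: [3]
Peg 1: [5, 4, 2]
Peg 2: []
Peg 3: [1]

Derivation:
After move 1 (2->1):
Peg 0: [3, 2]
Peg 1: [5, 4]
Peg 2: []
Peg 3: [1]

After move 2 (0->3):
Peg 0: [3, 2]
Peg 1: [5, 4]
Peg 2: []
Peg 3: [1]

After move 3 (2->0):
Peg 0: [3, 2]
Peg 1: [5, 4]
Peg 2: []
Peg 3: [1]

After move 4 (0->1):
Peg 0: [3]
Peg 1: [5, 4, 2]
Peg 2: []
Peg 3: [1]

After move 5 (2->3):
Peg 0: [3]
Peg 1: [5, 4, 2]
Peg 2: []
Peg 3: [1]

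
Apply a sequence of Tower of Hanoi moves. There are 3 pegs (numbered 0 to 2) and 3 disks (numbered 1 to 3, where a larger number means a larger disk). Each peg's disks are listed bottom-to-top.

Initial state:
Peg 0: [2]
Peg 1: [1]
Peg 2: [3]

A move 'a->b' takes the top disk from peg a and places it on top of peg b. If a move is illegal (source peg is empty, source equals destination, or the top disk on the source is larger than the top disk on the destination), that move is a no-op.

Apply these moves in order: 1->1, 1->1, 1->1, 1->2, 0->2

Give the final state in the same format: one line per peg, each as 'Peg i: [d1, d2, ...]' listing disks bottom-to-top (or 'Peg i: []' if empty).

Answer: Peg 0: [2]
Peg 1: []
Peg 2: [3, 1]

Derivation:
After move 1 (1->1):
Peg 0: [2]
Peg 1: [1]
Peg 2: [3]

After move 2 (1->1):
Peg 0: [2]
Peg 1: [1]
Peg 2: [3]

After move 3 (1->1):
Peg 0: [2]
Peg 1: [1]
Peg 2: [3]

After move 4 (1->2):
Peg 0: [2]
Peg 1: []
Peg 2: [3, 1]

After move 5 (0->2):
Peg 0: [2]
Peg 1: []
Peg 2: [3, 1]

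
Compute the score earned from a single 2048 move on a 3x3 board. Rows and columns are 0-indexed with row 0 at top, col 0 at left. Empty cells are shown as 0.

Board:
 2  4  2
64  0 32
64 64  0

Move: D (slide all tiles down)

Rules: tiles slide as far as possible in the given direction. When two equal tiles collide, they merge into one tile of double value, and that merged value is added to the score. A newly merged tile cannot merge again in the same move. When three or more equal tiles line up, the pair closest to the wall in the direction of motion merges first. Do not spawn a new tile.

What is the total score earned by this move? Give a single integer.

Answer: 128

Derivation:
Slide down:
col 0: [2, 64, 64] -> [0, 2, 128]  score +128 (running 128)
col 1: [4, 0, 64] -> [0, 4, 64]  score +0 (running 128)
col 2: [2, 32, 0] -> [0, 2, 32]  score +0 (running 128)
Board after move:
  0   0   0
  2   4   2
128  64  32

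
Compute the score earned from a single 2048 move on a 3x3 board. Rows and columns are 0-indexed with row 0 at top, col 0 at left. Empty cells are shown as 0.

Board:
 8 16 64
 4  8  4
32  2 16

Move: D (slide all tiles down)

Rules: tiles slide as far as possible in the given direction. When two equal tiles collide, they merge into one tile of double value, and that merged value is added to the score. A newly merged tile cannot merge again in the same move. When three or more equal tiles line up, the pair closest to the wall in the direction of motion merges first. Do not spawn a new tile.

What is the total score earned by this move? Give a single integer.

Answer: 0

Derivation:
Slide down:
col 0: [8, 4, 32] -> [8, 4, 32]  score +0 (running 0)
col 1: [16, 8, 2] -> [16, 8, 2]  score +0 (running 0)
col 2: [64, 4, 16] -> [64, 4, 16]  score +0 (running 0)
Board after move:
 8 16 64
 4  8  4
32  2 16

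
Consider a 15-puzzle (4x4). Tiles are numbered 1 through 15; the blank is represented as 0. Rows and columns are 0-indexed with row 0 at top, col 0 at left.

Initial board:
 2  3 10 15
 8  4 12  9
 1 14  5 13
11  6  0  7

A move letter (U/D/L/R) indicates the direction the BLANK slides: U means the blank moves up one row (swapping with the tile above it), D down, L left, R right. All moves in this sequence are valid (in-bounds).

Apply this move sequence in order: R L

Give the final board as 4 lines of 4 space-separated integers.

Answer:  2  3 10 15
 8  4 12  9
 1 14  5 13
11  6  0  7

Derivation:
After move 1 (R):
 2  3 10 15
 8  4 12  9
 1 14  5 13
11  6  7  0

After move 2 (L):
 2  3 10 15
 8  4 12  9
 1 14  5 13
11  6  0  7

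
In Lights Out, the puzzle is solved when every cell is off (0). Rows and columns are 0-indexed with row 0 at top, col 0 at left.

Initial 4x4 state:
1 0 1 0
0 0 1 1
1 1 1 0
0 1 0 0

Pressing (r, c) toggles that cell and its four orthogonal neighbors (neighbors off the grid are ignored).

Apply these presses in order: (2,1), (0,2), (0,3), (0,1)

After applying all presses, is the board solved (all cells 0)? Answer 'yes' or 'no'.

After press 1 at (2,1):
1 0 1 0
0 1 1 1
0 0 0 0
0 0 0 0

After press 2 at (0,2):
1 1 0 1
0 1 0 1
0 0 0 0
0 0 0 0

After press 3 at (0,3):
1 1 1 0
0 1 0 0
0 0 0 0
0 0 0 0

After press 4 at (0,1):
0 0 0 0
0 0 0 0
0 0 0 0
0 0 0 0

Lights still on: 0

Answer: yes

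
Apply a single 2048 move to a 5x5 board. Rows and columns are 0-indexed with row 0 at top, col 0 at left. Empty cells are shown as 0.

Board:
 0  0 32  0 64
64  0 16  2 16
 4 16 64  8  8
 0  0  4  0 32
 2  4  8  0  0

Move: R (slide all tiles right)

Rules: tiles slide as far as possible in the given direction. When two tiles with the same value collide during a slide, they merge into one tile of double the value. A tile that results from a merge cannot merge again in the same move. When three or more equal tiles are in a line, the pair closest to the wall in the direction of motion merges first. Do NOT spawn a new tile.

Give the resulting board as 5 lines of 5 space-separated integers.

Slide right:
row 0: [0, 0, 32, 0, 64] -> [0, 0, 0, 32, 64]
row 1: [64, 0, 16, 2, 16] -> [0, 64, 16, 2, 16]
row 2: [4, 16, 64, 8, 8] -> [0, 4, 16, 64, 16]
row 3: [0, 0, 4, 0, 32] -> [0, 0, 0, 4, 32]
row 4: [2, 4, 8, 0, 0] -> [0, 0, 2, 4, 8]

Answer:  0  0  0 32 64
 0 64 16  2 16
 0  4 16 64 16
 0  0  0  4 32
 0  0  2  4  8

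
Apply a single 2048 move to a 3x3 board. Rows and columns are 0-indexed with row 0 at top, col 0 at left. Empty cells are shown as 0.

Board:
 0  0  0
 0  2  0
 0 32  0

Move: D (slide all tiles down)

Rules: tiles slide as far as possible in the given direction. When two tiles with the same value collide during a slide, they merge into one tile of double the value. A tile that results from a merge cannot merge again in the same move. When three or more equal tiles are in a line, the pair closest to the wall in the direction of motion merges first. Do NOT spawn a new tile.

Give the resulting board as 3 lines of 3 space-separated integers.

Slide down:
col 0: [0, 0, 0] -> [0, 0, 0]
col 1: [0, 2, 32] -> [0, 2, 32]
col 2: [0, 0, 0] -> [0, 0, 0]

Answer:  0  0  0
 0  2  0
 0 32  0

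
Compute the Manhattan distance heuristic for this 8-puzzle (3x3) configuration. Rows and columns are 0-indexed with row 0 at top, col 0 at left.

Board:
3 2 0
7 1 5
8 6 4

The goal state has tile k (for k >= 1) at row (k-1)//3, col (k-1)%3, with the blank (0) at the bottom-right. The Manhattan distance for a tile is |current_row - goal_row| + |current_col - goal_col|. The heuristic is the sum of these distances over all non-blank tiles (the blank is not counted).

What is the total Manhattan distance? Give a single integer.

Answer: 12

Derivation:
Tile 3: at (0,0), goal (0,2), distance |0-0|+|0-2| = 2
Tile 2: at (0,1), goal (0,1), distance |0-0|+|1-1| = 0
Tile 7: at (1,0), goal (2,0), distance |1-2|+|0-0| = 1
Tile 1: at (1,1), goal (0,0), distance |1-0|+|1-0| = 2
Tile 5: at (1,2), goal (1,1), distance |1-1|+|2-1| = 1
Tile 8: at (2,0), goal (2,1), distance |2-2|+|0-1| = 1
Tile 6: at (2,1), goal (1,2), distance |2-1|+|1-2| = 2
Tile 4: at (2,2), goal (1,0), distance |2-1|+|2-0| = 3
Sum: 2 + 0 + 1 + 2 + 1 + 1 + 2 + 3 = 12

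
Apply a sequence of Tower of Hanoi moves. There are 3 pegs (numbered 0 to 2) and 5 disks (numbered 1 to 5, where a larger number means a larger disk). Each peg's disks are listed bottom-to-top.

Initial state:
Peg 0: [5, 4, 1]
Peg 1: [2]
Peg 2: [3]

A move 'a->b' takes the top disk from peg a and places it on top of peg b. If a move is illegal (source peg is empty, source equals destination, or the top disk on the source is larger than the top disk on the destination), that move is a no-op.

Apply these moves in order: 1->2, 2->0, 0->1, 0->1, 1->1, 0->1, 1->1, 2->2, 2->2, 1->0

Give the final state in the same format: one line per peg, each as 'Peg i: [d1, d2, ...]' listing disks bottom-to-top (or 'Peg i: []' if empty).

Answer: Peg 0: [5, 4, 1]
Peg 1: []
Peg 2: [3, 2]

Derivation:
After move 1 (1->2):
Peg 0: [5, 4, 1]
Peg 1: []
Peg 2: [3, 2]

After move 2 (2->0):
Peg 0: [5, 4, 1]
Peg 1: []
Peg 2: [3, 2]

After move 3 (0->1):
Peg 0: [5, 4]
Peg 1: [1]
Peg 2: [3, 2]

After move 4 (0->1):
Peg 0: [5, 4]
Peg 1: [1]
Peg 2: [3, 2]

After move 5 (1->1):
Peg 0: [5, 4]
Peg 1: [1]
Peg 2: [3, 2]

After move 6 (0->1):
Peg 0: [5, 4]
Peg 1: [1]
Peg 2: [3, 2]

After move 7 (1->1):
Peg 0: [5, 4]
Peg 1: [1]
Peg 2: [3, 2]

After move 8 (2->2):
Peg 0: [5, 4]
Peg 1: [1]
Peg 2: [3, 2]

After move 9 (2->2):
Peg 0: [5, 4]
Peg 1: [1]
Peg 2: [3, 2]

After move 10 (1->0):
Peg 0: [5, 4, 1]
Peg 1: []
Peg 2: [3, 2]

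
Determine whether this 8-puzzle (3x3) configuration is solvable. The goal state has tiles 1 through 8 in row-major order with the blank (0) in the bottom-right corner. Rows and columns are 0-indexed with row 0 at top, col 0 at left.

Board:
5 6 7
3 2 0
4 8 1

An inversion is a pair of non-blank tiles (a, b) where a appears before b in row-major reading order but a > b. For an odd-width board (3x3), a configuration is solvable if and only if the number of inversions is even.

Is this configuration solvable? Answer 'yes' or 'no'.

Inversions (pairs i<j in row-major order where tile[i] > tile[j] > 0): 17
17 is odd, so the puzzle is not solvable.

Answer: no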